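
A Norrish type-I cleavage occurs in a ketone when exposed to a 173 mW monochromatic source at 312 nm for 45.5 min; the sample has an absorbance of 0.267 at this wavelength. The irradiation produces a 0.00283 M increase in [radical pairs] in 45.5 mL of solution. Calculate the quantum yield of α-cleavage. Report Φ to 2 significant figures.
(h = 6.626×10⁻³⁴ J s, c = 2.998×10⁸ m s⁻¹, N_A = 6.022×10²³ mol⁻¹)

Product: (0.00283 M)(0.0455 L) = 1.288×10⁻⁴ mol.
Photon energy at 312 nm: hc/λ = (6.626×10⁻³⁴)(2.998×10⁸)/(312×10⁻⁹) = 6.367×10⁻¹⁹ J.
Energy delivered: (173 mW)(2730 s) = 472.3 J.
Photons incident: 472.3 / 6.367×10⁻¹⁹ = 7.418×10²⁰, i.e. 7.418×10²⁰/6.022×10²³ = 0.001232 mol.
Fraction absorbed: 1 − 10^(−0.267) = 0.4592.
Photons absorbed: 0.4592 × 0.001232 = 5.657×10⁻⁴ mol.
Φ = 1.288×10⁻⁴ mol / 5.657×10⁻⁴ mol photons = 0.23.

Φ = 0.23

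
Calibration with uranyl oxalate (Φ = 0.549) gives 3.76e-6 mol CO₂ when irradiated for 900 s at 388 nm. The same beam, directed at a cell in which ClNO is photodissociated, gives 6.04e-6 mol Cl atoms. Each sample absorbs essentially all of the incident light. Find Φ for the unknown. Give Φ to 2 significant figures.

Photons absorbed by the actinometer: 3.76e-6 / 0.549 = 6.849e-6 mol.
Φ(unknown) = 6.04e-6 / 6.849e-6 = 0.88.

Φ = 0.88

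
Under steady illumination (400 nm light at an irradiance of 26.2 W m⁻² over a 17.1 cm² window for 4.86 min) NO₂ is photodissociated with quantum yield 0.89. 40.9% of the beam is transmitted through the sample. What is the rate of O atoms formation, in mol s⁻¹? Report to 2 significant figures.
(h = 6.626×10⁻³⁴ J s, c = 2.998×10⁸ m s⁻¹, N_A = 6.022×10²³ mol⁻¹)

7.9×10⁻⁸ mol s⁻¹

Photon energy at 400 nm: hc/λ = (6.626×10⁻³⁴)(2.998×10⁸)/(400×10⁻⁹) = 4.966×10⁻¹⁹ J.
Energy delivered: (26.2 W m⁻²)(17.1×10⁻⁴ m²)(291.6 s) = 13.06 J.
Photons incident: 13.06 / 4.966×10⁻¹⁹ = 2.630×10¹⁹, i.e. 2.630×10¹⁹/6.022×10²³ = 4.367×10⁻⁵ mol.
Fraction absorbed: 1 − 40.9/100 = 0.5910.
Photons absorbed: 0.5910 × 4.367×10⁻⁵ = 2.581×10⁻⁵ mol.
Product formed: 0.89 × 2.581×10⁻⁵ = 2.297×10⁻⁵ mol.
Rate: 2.297×10⁻⁵ / 291.6 s = 7.9×10⁻⁸ mol s⁻¹.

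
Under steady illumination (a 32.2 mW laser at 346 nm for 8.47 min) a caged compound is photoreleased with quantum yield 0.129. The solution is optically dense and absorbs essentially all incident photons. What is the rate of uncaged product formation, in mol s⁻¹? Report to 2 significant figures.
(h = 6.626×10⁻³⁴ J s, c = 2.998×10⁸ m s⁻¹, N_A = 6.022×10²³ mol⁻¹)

1.2×10⁻⁸ mol s⁻¹

Photon energy at 346 nm: hc/λ = (6.626×10⁻³⁴)(2.998×10⁸)/(346×10⁻⁹) = 5.741×10⁻¹⁹ J.
Energy delivered: (32.2 mW)(508.2 s) = 16.36 J.
Photons incident: 16.36 / 5.741×10⁻¹⁹ = 2.850×10¹⁹, i.e. 2.850×10¹⁹/6.022×10²³ = 4.733×10⁻⁵ mol.
Product formed: 0.129 × 4.733×10⁻⁵ = 6.106×10⁻⁶ mol.
Rate: 6.106×10⁻⁶ / 508.2 s = 1.2×10⁻⁸ mol s⁻¹.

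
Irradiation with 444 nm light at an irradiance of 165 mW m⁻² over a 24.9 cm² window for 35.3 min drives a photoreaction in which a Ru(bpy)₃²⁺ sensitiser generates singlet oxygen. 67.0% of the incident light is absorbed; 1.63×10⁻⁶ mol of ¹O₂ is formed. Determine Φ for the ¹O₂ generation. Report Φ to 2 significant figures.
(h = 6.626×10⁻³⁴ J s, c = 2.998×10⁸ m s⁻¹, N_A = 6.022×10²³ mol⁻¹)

Photon energy at 444 nm: hc/λ = (6.626×10⁻³⁴)(2.998×10⁸)/(444×10⁻⁹) = 4.474×10⁻¹⁹ J.
Energy delivered: (165 mW m⁻²)(24.9×10⁻⁴ m²)(2118 s) = 0.8702 J.
Photons incident: 0.8702 / 4.474×10⁻¹⁹ = 1.945×10¹⁸, i.e. 1.945×10¹⁸/6.022×10²³ = 3.230×10⁻⁶ mol.
Photons absorbed: 0.670 × 3.230×10⁻⁶ = 2.164×10⁻⁶ mol.
Φ = 1.63×10⁻⁶ mol / 2.164×10⁻⁶ mol photons = 0.75.

Φ = 0.75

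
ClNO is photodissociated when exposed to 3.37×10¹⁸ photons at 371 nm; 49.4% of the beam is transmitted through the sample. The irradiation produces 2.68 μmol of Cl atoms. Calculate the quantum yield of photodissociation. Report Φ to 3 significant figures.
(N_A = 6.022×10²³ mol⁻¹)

Φ = 0.946

Product: 2.68 μmol = 2.68×10⁻⁶ mol.
Moles of photons: 3.37×10¹⁸ / 6.022×10²³ = 5.596×10⁻⁶ mol.
Fraction absorbed: 1 − 49.4/100 = 0.5060.
Photons absorbed: 0.5060 × 5.596×10⁻⁶ = 2.832×10⁻⁶ mol.
Φ = 2.68×10⁻⁶ mol / 2.832×10⁻⁶ mol photons = 0.946.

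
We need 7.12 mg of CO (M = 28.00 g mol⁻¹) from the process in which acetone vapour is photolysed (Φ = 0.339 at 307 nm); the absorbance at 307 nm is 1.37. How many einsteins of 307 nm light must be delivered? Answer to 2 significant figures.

7.8×10⁻⁴ einstein

Product: 7.12 mg / 28.00 g mol⁻¹ = 2.543×10⁻⁴ mol.
Photons that must be absorbed: 2.543×10⁻⁴ / 0.339 = 7.501×10⁻⁴ mol.
Fraction absorbed: 1 − 10^(−1.37) = 0.9573.
Incident photons needed: 7.501×10⁻⁴ / 0.9573 = 7.836×10⁻⁴ mol.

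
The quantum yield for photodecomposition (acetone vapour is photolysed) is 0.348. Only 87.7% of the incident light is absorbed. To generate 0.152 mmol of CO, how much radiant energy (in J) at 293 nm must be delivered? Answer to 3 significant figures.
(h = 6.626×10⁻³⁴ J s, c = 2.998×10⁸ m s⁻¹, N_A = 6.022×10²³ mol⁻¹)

203 J

Product: 0.152 mmol = 1.52×10⁻⁴ mol.
Photons that must be absorbed: 1.52×10⁻⁴ / 0.348 = 4.368×10⁻⁴ mol.
Incident photons needed: 4.368×10⁻⁴ / 0.877 = 4.981×10⁻⁴ mol.
Photon energy: hc/λ = 6.780×10⁻¹⁹ J; per mole, 4.083×10⁵ J mol⁻¹.
Energy required: 4.981×10⁻⁴ × 4.083×10⁵ = 203 J.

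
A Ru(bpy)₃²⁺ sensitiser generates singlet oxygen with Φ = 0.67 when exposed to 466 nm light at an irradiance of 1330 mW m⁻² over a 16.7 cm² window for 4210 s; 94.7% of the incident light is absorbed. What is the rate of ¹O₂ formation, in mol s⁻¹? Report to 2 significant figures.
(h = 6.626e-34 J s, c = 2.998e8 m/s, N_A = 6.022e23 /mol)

Photon energy at 466 nm: hc/λ = (6.626e-34)(2.998e8)/(466e-9) = 4.263e-19 J.
Energy delivered: (1330 mW m⁻²)(16.7e-4 m²)(4210 s) = 9.351 J.
Photons incident: 9.351 / 4.263e-19 = 2.194e19, i.e. 2.194e19/6.022e23 = 3.643e-5 mol.
Photons absorbed: 0.947 × 3.643e-5 = 3.450e-5 mol.
Product formed: 0.67 × 3.450e-5 = 2.312e-5 mol.
Rate: 2.312e-5 / 4210 s = 5.5e-9 mol s⁻¹.

5.5e-9 mol s⁻¹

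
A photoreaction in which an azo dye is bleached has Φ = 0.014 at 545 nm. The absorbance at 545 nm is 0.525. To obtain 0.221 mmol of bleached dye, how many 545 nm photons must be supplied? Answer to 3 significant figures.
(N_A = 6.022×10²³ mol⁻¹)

Product: 0.221 mmol = 2.21×10⁻⁴ mol.
Photons that must be absorbed: 2.21×10⁻⁴ / 0.014 = 0.01579 mol.
Fraction absorbed: 1 − 10^(−0.525) = 0.7015.
Incident photons needed: 0.01579 / 0.7015 = 0.02251 mol.
Photon count: 0.02251 × 6.022×10²³ = 1.36×10²².

1.36×10²² photons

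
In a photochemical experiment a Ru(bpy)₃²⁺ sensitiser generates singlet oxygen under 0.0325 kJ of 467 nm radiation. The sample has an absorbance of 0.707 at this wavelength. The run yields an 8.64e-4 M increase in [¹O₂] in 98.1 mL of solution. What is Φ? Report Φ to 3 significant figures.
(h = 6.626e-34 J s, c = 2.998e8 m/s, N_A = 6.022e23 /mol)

Φ = 0.831

Product: (8.64e-4 M)(0.0981 L) = 8.476e-5 mol.
Photon energy at 467 nm: hc/λ = (6.626e-34)(2.998e8)/(467e-9) = 4.254e-19 J.
Incident energy: 0.0325 kJ = 32.5 J.
Photons incident: 32.5 / 4.254e-19 = 7.640e19, i.e. 7.640e19/6.022e23 = 1.269e-4 mol.
Fraction absorbed: 1 − 10^(−0.707) = 0.8037.
Photons absorbed: 0.8037 × 1.269e-4 = 1.020e-4 mol.
Φ = 8.476e-5 mol / 1.020e-4 mol photons = 0.831.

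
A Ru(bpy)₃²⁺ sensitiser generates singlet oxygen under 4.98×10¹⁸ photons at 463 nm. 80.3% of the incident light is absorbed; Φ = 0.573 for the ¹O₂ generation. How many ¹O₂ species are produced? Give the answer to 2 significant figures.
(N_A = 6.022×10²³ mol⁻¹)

2.3×10¹⁸ species

Moles of photons: 4.98×10¹⁸ / 6.022×10²³ = 8.270×10⁻⁶ mol.
Photons absorbed: 0.803 × 8.270×10⁻⁶ = 6.641×10⁻⁶ mol.
Product: Φ × n_abs = 0.573 × 6.641×10⁻⁶ = 3.805×10⁻⁶ mol.
As a count: 3.805×10⁻⁶ × 6.022×10²³ = 2.3×10¹⁸.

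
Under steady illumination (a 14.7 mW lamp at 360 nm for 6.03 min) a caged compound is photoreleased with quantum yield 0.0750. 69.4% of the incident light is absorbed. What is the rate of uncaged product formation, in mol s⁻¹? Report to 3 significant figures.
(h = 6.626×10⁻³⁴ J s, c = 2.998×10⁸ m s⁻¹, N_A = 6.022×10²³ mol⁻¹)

Photon energy at 360 nm: hc/λ = (6.626×10⁻³⁴)(2.998×10⁸)/(360×10⁻⁹) = 5.518×10⁻¹⁹ J.
Energy delivered: (14.7 mW)(361.8 s) = 5.318 J.
Photons incident: 5.318 / 5.518×10⁻¹⁹ = 9.638×10¹⁸, i.e. 9.638×10¹⁸/6.022×10²³ = 1.600×10⁻⁵ mol.
Photons absorbed: 0.694 × 1.600×10⁻⁵ = 1.110×10⁻⁵ mol.
Product formed: 0.0750 × 1.110×10⁻⁵ = 8.325×10⁻⁷ mol.
Rate: 8.325×10⁻⁷ / 361.8 s = 2.30×10⁻⁹ mol s⁻¹.

2.30×10⁻⁹ mol s⁻¹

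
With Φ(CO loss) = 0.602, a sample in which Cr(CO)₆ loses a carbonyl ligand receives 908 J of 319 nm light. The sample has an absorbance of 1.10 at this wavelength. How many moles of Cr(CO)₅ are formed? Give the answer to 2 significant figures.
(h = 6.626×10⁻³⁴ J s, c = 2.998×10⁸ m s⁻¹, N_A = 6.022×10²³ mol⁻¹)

Photon energy at 319 nm: hc/λ = (6.626×10⁻³⁴)(2.998×10⁸)/(319×10⁻⁹) = 6.227×10⁻¹⁹ J.
Photons incident: 908 / 6.227×10⁻¹⁹ = 1.458×10²¹, i.e. 1.458×10²¹/6.022×10²³ = 0.002421 mol.
Fraction absorbed: 1 − 10^(−1.10) = 0.9206.
Photons absorbed: 0.9206 × 0.002421 = 0.002229 mol.
Product: Φ × n_abs = 0.602 × 0.002229 = 0.001342 mol.

0.0013 mol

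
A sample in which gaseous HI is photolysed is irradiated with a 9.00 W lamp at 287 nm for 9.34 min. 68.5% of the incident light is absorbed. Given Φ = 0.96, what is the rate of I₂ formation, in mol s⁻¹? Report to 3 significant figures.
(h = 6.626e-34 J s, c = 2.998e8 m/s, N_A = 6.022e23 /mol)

Photon energy at 287 nm: hc/λ = (6.626e-34)(2.998e8)/(287e-9) = 6.922e-19 J.
Energy delivered: (9.00 W)(560.4 s) = 5044 J.
Photons incident: 5044 / 6.922e-19 = 7.287e21, i.e. 7.287e21/6.022e23 = 0.01210 mol.
Photons absorbed: 0.685 × 0.01210 = 0.008289 mol.
Product formed: 0.96 × 0.008289 = 0.007957 mol.
Rate: 0.007957 / 560.4 s = 1.42e-5 mol s⁻¹.

1.42e-5 mol s⁻¹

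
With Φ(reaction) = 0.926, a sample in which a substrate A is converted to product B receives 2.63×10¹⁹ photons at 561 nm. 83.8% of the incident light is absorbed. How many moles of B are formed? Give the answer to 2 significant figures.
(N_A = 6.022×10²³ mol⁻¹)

Moles of photons: 2.63×10¹⁹ / 6.022×10²³ = 4.367×10⁻⁵ mol.
Photons absorbed: 0.838 × 4.367×10⁻⁵ = 3.660×10⁻⁵ mol.
Product: Φ × n_abs = 0.926 × 3.660×10⁻⁵ = 3.389×10⁻⁵ mol.

3.4×10⁻⁵ mol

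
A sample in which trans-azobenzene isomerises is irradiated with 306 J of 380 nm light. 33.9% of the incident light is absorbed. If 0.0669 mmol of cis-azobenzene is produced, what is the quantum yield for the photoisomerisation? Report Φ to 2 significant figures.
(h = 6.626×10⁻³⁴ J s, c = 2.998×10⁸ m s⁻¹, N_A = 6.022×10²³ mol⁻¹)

Φ = 0.20

Product: 0.0669 mmol = 6.69×10⁻⁵ mol.
Photon energy at 380 nm: hc/λ = (6.626×10⁻³⁴)(2.998×10⁸)/(380×10⁻⁹) = 5.228×10⁻¹⁹ J.
Photons incident: 306 / 5.228×10⁻¹⁹ = 5.853×10²⁰, i.e. 5.853×10²⁰/6.022×10²³ = 9.719×10⁻⁴ mol.
Photons absorbed: 0.339 × 9.719×10⁻⁴ = 3.295×10⁻⁴ mol.
Φ = 6.69×10⁻⁵ mol / 3.295×10⁻⁴ mol photons = 0.20.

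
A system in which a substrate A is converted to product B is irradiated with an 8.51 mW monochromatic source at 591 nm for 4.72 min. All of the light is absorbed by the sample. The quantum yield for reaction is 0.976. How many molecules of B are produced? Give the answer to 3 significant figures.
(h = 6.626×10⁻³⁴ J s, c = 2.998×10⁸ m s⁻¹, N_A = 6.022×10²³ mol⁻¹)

Photon energy at 591 nm: hc/λ = (6.626×10⁻³⁴)(2.998×10⁸)/(591×10⁻⁹) = 3.361×10⁻¹⁹ J.
Energy delivered: (8.51 mW)(283.2 s) = 2.410 J.
Photons incident: 2.410 / 3.361×10⁻¹⁹ = 7.170×10¹⁸, i.e. 7.170×10¹⁸/6.022×10²³ = 1.191×10⁻⁵ mol.
Product: Φ × n_abs = 0.976 × 1.191×10⁻⁵ = 1.162×10⁻⁵ mol.
As a count: 1.162×10⁻⁵ × 6.022×10²³ = 7.00×10¹⁸.

7.00×10¹⁸ molecules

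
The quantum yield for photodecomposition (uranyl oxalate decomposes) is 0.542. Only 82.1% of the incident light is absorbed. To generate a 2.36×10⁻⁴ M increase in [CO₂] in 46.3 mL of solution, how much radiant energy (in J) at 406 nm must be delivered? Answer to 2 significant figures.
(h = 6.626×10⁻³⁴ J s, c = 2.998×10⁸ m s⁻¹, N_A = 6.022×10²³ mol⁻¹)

7.2 J

Product: (2.36×10⁻⁴ M)(0.0463 L) = 1.093×10⁻⁵ mol.
Photons that must be absorbed: 1.093×10⁻⁵ / 0.542 = 2.017×10⁻⁵ mol.
Incident photons needed: 2.017×10⁻⁵ / 0.821 = 2.457×10⁻⁵ mol.
Photon energy: hc/λ = 4.893×10⁻¹⁹ J; per mole, 2.947×10⁵ J mol⁻¹.
Energy required: 2.457×10⁻⁵ × 2.947×10⁵ = 7.2 J.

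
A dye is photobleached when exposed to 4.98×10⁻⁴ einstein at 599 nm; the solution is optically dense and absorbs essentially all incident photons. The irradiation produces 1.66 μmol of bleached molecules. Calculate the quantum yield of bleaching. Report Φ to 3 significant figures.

Product: 1.66 μmol = 1.66×10⁻⁶ mol.
Φ = 1.66×10⁻⁶ mol / 4.98×10⁻⁴ mol photons = 0.00333.

Φ = 0.00333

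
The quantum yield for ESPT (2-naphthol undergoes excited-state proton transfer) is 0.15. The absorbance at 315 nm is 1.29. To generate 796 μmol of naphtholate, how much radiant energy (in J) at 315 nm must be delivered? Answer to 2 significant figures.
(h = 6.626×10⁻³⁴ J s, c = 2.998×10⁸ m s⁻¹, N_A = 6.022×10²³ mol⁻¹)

2100 J

Product: 796 μmol = 7.96×10⁻⁴ mol.
Photons that must be absorbed: 7.96×10⁻⁴ / 0.15 = 0.005307 mol.
Fraction absorbed: 1 − 10^(−1.29) = 0.9487.
Incident photons needed: 0.005307 / 0.9487 = 0.005594 mol.
Photon energy: hc/λ = 6.306×10⁻¹⁹ J; per mole, 3.797×10⁵ J mol⁻¹.
Energy required: 0.005594 × 3.797×10⁵ = 2100 J.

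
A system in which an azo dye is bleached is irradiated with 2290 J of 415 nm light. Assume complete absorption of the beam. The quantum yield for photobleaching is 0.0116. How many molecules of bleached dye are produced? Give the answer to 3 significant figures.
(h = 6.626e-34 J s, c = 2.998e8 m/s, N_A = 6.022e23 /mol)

5.55e19 molecules

Photon energy at 415 nm: hc/λ = (6.626e-34)(2.998e8)/(415e-9) = 4.787e-19 J.
Photons incident: 2290 / 4.787e-19 = 4.784e21, i.e. 4.784e21/6.022e23 = 0.007944 mol.
Product: Φ × n_abs = 0.0116 × 0.007944 = 9.215e-5 mol.
As a count: 9.215e-5 × 6.022e23 = 5.55e19.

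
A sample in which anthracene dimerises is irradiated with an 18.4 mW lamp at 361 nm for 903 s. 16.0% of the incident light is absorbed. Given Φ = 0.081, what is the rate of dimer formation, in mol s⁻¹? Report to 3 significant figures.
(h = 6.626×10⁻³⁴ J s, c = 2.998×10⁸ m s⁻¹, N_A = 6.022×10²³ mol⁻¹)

Photon energy at 361 nm: hc/λ = (6.626×10⁻³⁴)(2.998×10⁸)/(361×10⁻⁹) = 5.503×10⁻¹⁹ J.
Energy delivered: (18.4 mW)(903 s) = 16.62 J.
Photons incident: 16.62 / 5.503×10⁻¹⁹ = 3.020×10¹⁹, i.e. 3.020×10¹⁹/6.022×10²³ = 5.015×10⁻⁵ mol.
Photons absorbed: 0.160 × 5.015×10⁻⁵ = 8.024×10⁻⁶ mol.
Product formed: 0.081 × 8.024×10⁻⁶ = 6.499×10⁻⁷ mol.
Rate: 6.499×10⁻⁷ / 903 s = 7.20×10⁻¹⁰ mol s⁻¹.

7.20×10⁻¹⁰ mol s⁻¹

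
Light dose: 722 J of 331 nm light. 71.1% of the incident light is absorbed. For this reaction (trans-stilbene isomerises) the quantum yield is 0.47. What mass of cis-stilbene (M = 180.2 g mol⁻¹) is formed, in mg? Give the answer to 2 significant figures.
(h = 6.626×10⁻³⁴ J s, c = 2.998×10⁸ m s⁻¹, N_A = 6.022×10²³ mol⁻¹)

Photon energy at 331 nm: hc/λ = (6.626×10⁻³⁴)(2.998×10⁸)/(331×10⁻⁹) = 6.001×10⁻¹⁹ J.
Photons incident: 722 / 6.001×10⁻¹⁹ = 1.203×10²¹, i.e. 1.203×10²¹/6.022×10²³ = 0.001998 mol.
Photons absorbed: 0.711 × 0.001998 = 0.001421 mol.
Product: Φ × n_abs = 0.47 × 0.001421 = 6.679×10⁻⁴ mol.
Mass: 6.679×10⁻⁴ × 180.2 = 0.1204 g = 120 mg.

120 mg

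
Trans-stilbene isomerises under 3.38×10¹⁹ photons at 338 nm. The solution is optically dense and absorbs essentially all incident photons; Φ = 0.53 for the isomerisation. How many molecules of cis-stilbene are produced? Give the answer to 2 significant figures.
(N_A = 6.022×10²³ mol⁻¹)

1.8×10¹⁹ molecules

Moles of photons: 3.38×10¹⁹ / 6.022×10²³ = 5.613×10⁻⁵ mol.
Product: Φ × n_abs = 0.53 × 5.613×10⁻⁵ = 2.975×10⁻⁵ mol.
As a count: 2.975×10⁻⁵ × 6.022×10²³ = 1.8×10¹⁹.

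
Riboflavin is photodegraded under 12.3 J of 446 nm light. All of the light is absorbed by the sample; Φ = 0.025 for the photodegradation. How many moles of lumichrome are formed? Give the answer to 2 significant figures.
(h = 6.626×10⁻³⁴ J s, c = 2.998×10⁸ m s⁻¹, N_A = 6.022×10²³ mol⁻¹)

1.1×10⁻⁶ mol

Photon energy at 446 nm: hc/λ = (6.626×10⁻³⁴)(2.998×10⁸)/(446×10⁻⁹) = 4.454×10⁻¹⁹ J.
Photons incident: 12.3 / 4.454×10⁻¹⁹ = 2.762×10¹⁹, i.e. 2.762×10¹⁹/6.022×10²³ = 4.587×10⁻⁵ mol.
Product: Φ × n_abs = 0.025 × 4.587×10⁻⁵ = 1.147×10⁻⁶ mol.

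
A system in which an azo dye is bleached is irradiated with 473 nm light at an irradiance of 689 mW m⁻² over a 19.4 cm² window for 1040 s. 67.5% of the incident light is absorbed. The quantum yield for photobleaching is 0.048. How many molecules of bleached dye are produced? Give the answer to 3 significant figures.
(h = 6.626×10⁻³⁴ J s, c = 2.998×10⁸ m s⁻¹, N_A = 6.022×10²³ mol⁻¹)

Photon energy at 473 nm: hc/λ = (6.626×10⁻³⁴)(2.998×10⁸)/(473×10⁻⁹) = 4.200×10⁻¹⁹ J.
Energy delivered: (689 mW m⁻²)(19.4×10⁻⁴ m²)(1040 s) = 1.390 J.
Photons incident: 1.390 / 4.200×10⁻¹⁹ = 3.310×10¹⁸, i.e. 3.310×10¹⁸/6.022×10²³ = 5.497×10⁻⁶ mol.
Photons absorbed: 0.675 × 5.497×10⁻⁶ = 3.710×10⁻⁶ mol.
Product: Φ × n_abs = 0.048 × 3.710×10⁻⁶ = 1.781×10⁻⁷ mol.
As a count: 1.781×10⁻⁷ × 6.022×10²³ = 1.07×10¹⁷.

1.07×10¹⁷ molecules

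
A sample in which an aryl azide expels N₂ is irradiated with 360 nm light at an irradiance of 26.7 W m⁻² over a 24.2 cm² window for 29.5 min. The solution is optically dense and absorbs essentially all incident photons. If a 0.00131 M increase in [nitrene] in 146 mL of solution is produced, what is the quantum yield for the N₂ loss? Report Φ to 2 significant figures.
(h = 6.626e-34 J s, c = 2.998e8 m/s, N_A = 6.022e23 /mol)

Φ = 0.56

Product: (0.00131 M)(0.146 L) = 1.913e-4 mol.
Photon energy at 360 nm: hc/λ = (6.626e-34)(2.998e8)/(360e-9) = 5.518e-19 J.
Energy delivered: (26.7 W m⁻²)(24.2e-4 m²)(1770 s) = 114.4 J.
Photons incident: 114.4 / 5.518e-19 = 2.073e20, i.e. 2.073e20/6.022e23 = 3.442e-4 mol.
Φ = 1.913e-4 mol / 3.442e-4 mol photons = 0.56.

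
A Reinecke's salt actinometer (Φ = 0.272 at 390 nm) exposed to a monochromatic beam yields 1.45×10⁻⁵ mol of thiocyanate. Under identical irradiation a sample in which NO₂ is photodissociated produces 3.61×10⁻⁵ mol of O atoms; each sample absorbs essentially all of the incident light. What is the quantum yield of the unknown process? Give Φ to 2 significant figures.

Photons absorbed by the actinometer: 1.45×10⁻⁵ / 0.272 = 5.331×10⁻⁵ mol.
Φ(unknown) = 3.61×10⁻⁵ / 5.331×10⁻⁵ = 0.68.

Φ = 0.68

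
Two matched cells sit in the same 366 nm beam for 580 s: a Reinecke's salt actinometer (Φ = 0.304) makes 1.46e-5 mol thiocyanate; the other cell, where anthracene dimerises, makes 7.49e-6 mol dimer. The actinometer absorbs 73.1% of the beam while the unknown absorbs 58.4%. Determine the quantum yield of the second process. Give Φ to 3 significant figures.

Photons absorbed by the actinometer: 1.46e-5 / 0.304 = 4.803e-5 mol.
Incident flux: 4.803e-5 / 0.731 = 6.570e-5 einstein.
Absorbed by unknown: 0.584 × 6.570e-5 = 3.837e-5 mol.
Φ(unknown) = 7.49e-6 / 3.837e-5 = 0.195.

Φ = 0.195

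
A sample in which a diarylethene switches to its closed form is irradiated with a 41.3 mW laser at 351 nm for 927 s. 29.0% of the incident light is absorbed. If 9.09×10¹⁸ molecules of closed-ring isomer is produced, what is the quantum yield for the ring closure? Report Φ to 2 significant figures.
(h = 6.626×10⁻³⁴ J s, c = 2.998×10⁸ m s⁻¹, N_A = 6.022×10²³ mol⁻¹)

Φ = 0.46

Product: 9.09×10¹⁸ / 6.022×10²³ = 1.509×10⁻⁵ mol.
Photon energy at 351 nm: hc/λ = (6.626×10⁻³⁴)(2.998×10⁸)/(351×10⁻⁹) = 5.659×10⁻¹⁹ J.
Energy delivered: (41.3 mW)(927 s) = 38.29 J.
Photons incident: 38.29 / 5.659×10⁻¹⁹ = 6.766×10¹⁹, i.e. 6.766×10¹⁹/6.022×10²³ = 1.124×10⁻⁴ mol.
Photons absorbed: 0.290 × 1.124×10⁻⁴ = 3.260×10⁻⁵ mol.
Φ = 1.509×10⁻⁵ mol / 3.260×10⁻⁵ mol photons = 0.46.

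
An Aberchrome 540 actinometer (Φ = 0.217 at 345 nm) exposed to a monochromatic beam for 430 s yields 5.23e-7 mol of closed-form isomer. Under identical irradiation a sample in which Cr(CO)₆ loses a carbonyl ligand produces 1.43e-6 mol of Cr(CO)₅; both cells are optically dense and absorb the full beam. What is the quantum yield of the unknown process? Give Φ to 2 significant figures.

Photons absorbed by the actinometer: 5.23e-7 / 0.217 = 2.410e-6 mol.
Φ(unknown) = 1.43e-6 / 2.410e-6 = 0.59.

Φ = 0.59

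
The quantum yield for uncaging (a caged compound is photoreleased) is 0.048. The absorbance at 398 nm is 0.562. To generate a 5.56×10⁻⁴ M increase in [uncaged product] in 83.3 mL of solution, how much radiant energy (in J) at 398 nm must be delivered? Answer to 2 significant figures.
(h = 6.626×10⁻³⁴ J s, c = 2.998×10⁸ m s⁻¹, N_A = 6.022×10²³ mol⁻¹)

400 J

Product: (5.56×10⁻⁴ M)(0.0833 L) = 4.631×10⁻⁵ mol.
Photons that must be absorbed: 4.631×10⁻⁵ / 0.048 = 9.648×10⁻⁴ mol.
Fraction absorbed: 1 − 10^(−0.562) = 0.7258.
Incident photons needed: 9.648×10⁻⁴ / 0.7258 = 0.001329 mol.
Photon energy: hc/λ = 4.991×10⁻¹⁹ J; per mole, 3.006×10⁵ J mol⁻¹.
Energy required: 0.001329 × 3.006×10⁵ = 400 J.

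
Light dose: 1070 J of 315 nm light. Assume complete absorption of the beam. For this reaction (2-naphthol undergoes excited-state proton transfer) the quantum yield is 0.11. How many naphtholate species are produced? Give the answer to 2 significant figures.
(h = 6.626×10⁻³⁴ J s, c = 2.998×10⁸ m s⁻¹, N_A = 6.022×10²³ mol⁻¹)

Photon energy at 315 nm: hc/λ = (6.626×10⁻³⁴)(2.998×10⁸)/(315×10⁻⁹) = 6.306×10⁻¹⁹ J.
Photons incident: 1070 / 6.306×10⁻¹⁹ = 1.697×10²¹, i.e. 1.697×10²¹/6.022×10²³ = 0.002818 mol.
Product: Φ × n_abs = 0.11 × 0.002818 = 3.100×10⁻⁴ mol.
As a count: 3.100×10⁻⁴ × 6.022×10²³ = 1.9×10²⁰.

1.9×10²⁰ species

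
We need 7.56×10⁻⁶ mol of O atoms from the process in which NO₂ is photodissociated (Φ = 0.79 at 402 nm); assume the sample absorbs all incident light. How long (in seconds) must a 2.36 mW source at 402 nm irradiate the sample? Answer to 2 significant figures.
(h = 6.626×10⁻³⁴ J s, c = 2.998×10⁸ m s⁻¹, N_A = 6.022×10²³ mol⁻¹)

Photons that must be absorbed: 7.56×10⁻⁶ / 0.79 = 9.570×10⁻⁶ mol.
Photon energy: hc/λ = 4.941×10⁻¹⁹ J; per mole, 2.975×10⁵ J mol⁻¹.
Energy required: 9.570×10⁻⁶ × 2.975×10⁵ = 2.847 J.
Time: 2.847 J / 0.00236 W = 1200 s.

t ≈ 1200 s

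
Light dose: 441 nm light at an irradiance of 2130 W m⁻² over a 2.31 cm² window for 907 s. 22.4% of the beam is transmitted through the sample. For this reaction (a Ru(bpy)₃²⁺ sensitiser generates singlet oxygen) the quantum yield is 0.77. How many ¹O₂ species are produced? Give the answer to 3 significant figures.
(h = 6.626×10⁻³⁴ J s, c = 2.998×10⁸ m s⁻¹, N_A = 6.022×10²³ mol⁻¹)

Photon energy at 441 nm: hc/λ = (6.626×10⁻³⁴)(2.998×10⁸)/(441×10⁻⁹) = 4.504×10⁻¹⁹ J.
Energy delivered: (2130 W m⁻²)(2.31×10⁻⁴ m²)(907 s) = 446.3 J.
Photons incident: 446.3 / 4.504×10⁻¹⁹ = 9.909×10²⁰, i.e. 9.909×10²⁰/6.022×10²³ = 0.001645 mol.
Fraction absorbed: 1 − 22.4/100 = 0.7760.
Photons absorbed: 0.7760 × 0.001645 = 0.001277 mol.
Product: Φ × n_abs = 0.77 × 0.001277 = 9.833×10⁻⁴ mol.
As a count: 9.833×10⁻⁴ × 6.022×10²³ = 5.92×10²⁰.

5.92×10²⁰ species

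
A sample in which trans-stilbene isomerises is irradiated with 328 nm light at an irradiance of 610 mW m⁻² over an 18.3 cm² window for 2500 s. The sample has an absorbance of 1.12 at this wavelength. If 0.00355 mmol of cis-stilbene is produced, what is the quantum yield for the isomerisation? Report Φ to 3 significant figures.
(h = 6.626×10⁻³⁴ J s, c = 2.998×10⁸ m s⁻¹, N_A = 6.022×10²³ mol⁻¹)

Φ = 0.502

Product: 0.00355 mmol = 3.55×10⁻⁶ mol.
Photon energy at 328 nm: hc/λ = (6.626×10⁻³⁴)(2.998×10⁸)/(328×10⁻⁹) = 6.056×10⁻¹⁹ J.
Energy delivered: (610 mW m⁻²)(18.3×10⁻⁴ m²)(2500 s) = 2.791 J.
Photons incident: 2.791 / 6.056×10⁻¹⁹ = 4.609×10¹⁸, i.e. 4.609×10¹⁸/6.022×10²³ = 7.654×10⁻⁶ mol.
Fraction absorbed: 1 − 10^(−1.12) = 0.9241.
Photons absorbed: 0.9241 × 7.654×10⁻⁶ = 7.073×10⁻⁶ mol.
Φ = 3.55×10⁻⁶ mol / 7.073×10⁻⁶ mol photons = 0.502.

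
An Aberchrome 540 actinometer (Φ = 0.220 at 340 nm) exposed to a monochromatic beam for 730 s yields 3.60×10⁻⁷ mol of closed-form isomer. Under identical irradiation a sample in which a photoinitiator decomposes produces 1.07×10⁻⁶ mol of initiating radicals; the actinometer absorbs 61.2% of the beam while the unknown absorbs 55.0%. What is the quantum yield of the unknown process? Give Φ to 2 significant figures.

Photons absorbed by the actinometer: 3.60×10⁻⁷ / 0.220 = 1.636×10⁻⁶ mol.
Incident flux: 1.636×10⁻⁶ / 0.612 = 2.673×10⁻⁶ einstein.
Absorbed by unknown: 0.550 × 2.673×10⁻⁶ = 1.470×10⁻⁶ mol.
Φ(unknown) = 1.07×10⁻⁶ / 1.470×10⁻⁶ = 0.73.

Φ = 0.73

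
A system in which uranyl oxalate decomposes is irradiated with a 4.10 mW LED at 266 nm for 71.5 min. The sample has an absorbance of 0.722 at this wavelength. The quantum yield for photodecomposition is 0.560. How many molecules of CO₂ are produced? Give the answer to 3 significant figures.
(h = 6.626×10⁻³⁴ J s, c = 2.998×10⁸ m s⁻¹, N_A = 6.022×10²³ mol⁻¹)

1.07×10¹⁹ molecules

Photon energy at 266 nm: hc/λ = (6.626×10⁻³⁴)(2.998×10⁸)/(266×10⁻⁹) = 7.468×10⁻¹⁹ J.
Energy delivered: (4.10 mW)(4290 s) = 17.59 J.
Photons incident: 17.59 / 7.468×10⁻¹⁹ = 2.355×10¹⁹, i.e. 2.355×10¹⁹/6.022×10²³ = 3.911×10⁻⁵ mol.
Fraction absorbed: 1 − 10^(−0.722) = 0.8103.
Photons absorbed: 0.8103 × 3.911×10⁻⁵ = 3.169×10⁻⁵ mol.
Product: Φ × n_abs = 0.560 × 3.169×10⁻⁵ = 1.775×10⁻⁵ mol.
As a count: 1.775×10⁻⁵ × 6.022×10²³ = 1.07×10¹⁹.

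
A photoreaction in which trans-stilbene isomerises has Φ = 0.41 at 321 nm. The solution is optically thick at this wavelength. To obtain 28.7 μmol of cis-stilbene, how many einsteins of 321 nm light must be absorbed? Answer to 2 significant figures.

Product: 28.7 μmol = 2.87×10⁻⁵ mol.
Photons that must be absorbed: 2.87×10⁻⁵ / 0.41 = 7.000×10⁻⁵ mol.

7.0×10⁻⁵ einstein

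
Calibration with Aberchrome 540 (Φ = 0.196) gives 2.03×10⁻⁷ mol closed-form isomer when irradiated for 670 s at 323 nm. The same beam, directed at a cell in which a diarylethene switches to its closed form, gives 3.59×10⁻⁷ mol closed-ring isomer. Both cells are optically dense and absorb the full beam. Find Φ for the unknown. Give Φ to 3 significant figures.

Φ = 0.347

Photons absorbed by the actinometer: 2.03×10⁻⁷ / 0.196 = 1.036×10⁻⁶ mol.
Φ(unknown) = 3.59×10⁻⁷ / 1.036×10⁻⁶ = 0.347.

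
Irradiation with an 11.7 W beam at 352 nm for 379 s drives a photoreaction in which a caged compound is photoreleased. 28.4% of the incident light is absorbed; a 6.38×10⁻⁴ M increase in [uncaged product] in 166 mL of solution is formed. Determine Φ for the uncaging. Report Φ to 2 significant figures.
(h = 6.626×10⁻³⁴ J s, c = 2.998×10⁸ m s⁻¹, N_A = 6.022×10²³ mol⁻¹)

Φ = 0.029

Product: (6.38×10⁻⁴ M)(0.166 L) = 1.059×10⁻⁴ mol.
Photon energy at 352 nm: hc/λ = (6.626×10⁻³⁴)(2.998×10⁸)/(352×10⁻⁹) = 5.643×10⁻¹⁹ J.
Energy delivered: (11.7 W)(379 s) = 4434 J.
Photons incident: 4434 / 5.643×10⁻¹⁹ = 7.858×10²¹, i.e. 7.858×10²¹/6.022×10²³ = 0.01305 mol.
Photons absorbed: 0.284 × 0.01305 = 0.003706 mol.
Φ = 1.059×10⁻⁴ mol / 0.003706 mol photons = 0.029.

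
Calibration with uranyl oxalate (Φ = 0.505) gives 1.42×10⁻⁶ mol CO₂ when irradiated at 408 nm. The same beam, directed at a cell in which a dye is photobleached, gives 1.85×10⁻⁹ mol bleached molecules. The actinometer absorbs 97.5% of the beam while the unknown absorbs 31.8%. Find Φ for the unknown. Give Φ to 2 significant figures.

Φ = 0.0020

Photons absorbed by the actinometer: 1.42×10⁻⁶ / 0.505 = 2.812×10⁻⁶ mol.
Incident flux: 2.812×10⁻⁶ / 0.975 = 2.884×10⁻⁶ einstein.
Absorbed by unknown: 0.318 × 2.884×10⁻⁶ = 9.171×10⁻⁷ mol.
Φ(unknown) = 1.85×10⁻⁹ / 9.171×10⁻⁷ = 0.0020.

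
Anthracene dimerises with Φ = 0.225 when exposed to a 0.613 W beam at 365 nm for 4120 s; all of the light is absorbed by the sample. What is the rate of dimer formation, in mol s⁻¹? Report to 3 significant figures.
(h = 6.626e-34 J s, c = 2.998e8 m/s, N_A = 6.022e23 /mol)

4.21e-7 mol s⁻¹

Photon energy at 365 nm: hc/λ = (6.626e-34)(2.998e8)/(365e-9) = 5.442e-19 J.
Energy delivered: (0.613 W)(4120 s) = 2526 J.
Photons incident: 2526 / 5.442e-19 = 4.642e21, i.e. 4.642e21/6.022e23 = 0.007708 mol.
Product formed: 0.225 × 0.007708 = 0.001734 mol.
Rate: 0.001734 / 4120 s = 4.21e-7 mol s⁻¹.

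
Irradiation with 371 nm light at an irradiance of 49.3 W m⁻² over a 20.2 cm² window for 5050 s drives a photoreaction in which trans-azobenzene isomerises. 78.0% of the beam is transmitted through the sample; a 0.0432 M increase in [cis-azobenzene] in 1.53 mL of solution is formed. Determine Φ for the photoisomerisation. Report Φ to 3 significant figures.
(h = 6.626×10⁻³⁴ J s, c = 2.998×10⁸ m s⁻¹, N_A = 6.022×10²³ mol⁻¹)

Product: (0.0432 M)(0.00153 L) = 6.610×10⁻⁵ mol.
Photon energy at 371 nm: hc/λ = (6.626×10⁻³⁴)(2.998×10⁸)/(371×10⁻⁹) = 5.354×10⁻¹⁹ J.
Energy delivered: (49.3 W m⁻²)(20.2×10⁻⁴ m²)(5050 s) = 502.9 J.
Photons incident: 502.9 / 5.354×10⁻¹⁹ = 9.393×10²⁰, i.e. 9.393×10²⁰/6.022×10²³ = 0.001560 mol.
Fraction absorbed: 1 − 78.0/100 = 0.2200.
Photons absorbed: 0.2200 × 0.001560 = 3.432×10⁻⁴ mol.
Φ = 6.610×10⁻⁵ mol / 3.432×10⁻⁴ mol photons = 0.193.

Φ = 0.193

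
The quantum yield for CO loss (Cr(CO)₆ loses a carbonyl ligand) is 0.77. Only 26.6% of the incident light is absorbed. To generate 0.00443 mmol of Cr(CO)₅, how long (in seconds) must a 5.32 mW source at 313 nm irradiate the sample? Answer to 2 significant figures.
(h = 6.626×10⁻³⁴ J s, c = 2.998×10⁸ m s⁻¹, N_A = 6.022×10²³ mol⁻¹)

Product: 0.00443 mmol = 4.43×10⁻⁶ mol.
Photons that must be absorbed: 4.43×10⁻⁶ / 0.77 = 5.753×10⁻⁶ mol.
Incident photons needed: 5.753×10⁻⁶ / 0.266 = 2.163×10⁻⁵ mol.
Photon energy: hc/λ = 6.347×10⁻¹⁹ J; per mole, 3.822×10⁵ J mol⁻¹.
Energy required: 2.163×10⁻⁵ × 3.822×10⁵ = 8.267 J.
Time: 8.267 J / 0.00532 W = 1600 s.

t ≈ 1600 s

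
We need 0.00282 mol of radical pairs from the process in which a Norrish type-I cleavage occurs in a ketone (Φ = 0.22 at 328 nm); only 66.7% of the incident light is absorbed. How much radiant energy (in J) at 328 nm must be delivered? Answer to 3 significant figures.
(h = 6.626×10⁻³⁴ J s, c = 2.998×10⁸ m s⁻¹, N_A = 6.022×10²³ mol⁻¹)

7010 J

Photons that must be absorbed: 0.00282 / 0.22 = 0.01282 mol.
Incident photons needed: 0.01282 / 0.667 = 0.01922 mol.
Photon energy: hc/λ = 6.056×10⁻¹⁹ J; per mole, 3.647×10⁵ J mol⁻¹.
Energy required: 0.01922 × 3.647×10⁵ = 7010 J.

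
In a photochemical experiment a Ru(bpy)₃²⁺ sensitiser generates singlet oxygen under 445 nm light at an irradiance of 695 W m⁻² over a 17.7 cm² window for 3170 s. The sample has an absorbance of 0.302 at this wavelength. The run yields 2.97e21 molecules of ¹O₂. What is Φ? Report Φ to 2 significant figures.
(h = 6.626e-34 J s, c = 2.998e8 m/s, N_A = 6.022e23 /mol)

Φ = 0.68

Product: 2.97e21 / 6.022e23 = 0.004932 mol.
Photon energy at 445 nm: hc/λ = (6.626e-34)(2.998e8)/(445e-9) = 4.464e-19 J.
Energy delivered: (695 W m⁻²)(17.7e-4 m²)(3170 s) = 3900 J.
Photons incident: 3900 / 4.464e-19 = 8.737e21, i.e. 8.737e21/6.022e23 = 0.01451 mol.
Fraction absorbed: 1 − 10^(−0.302) = 0.5011.
Photons absorbed: 0.5011 × 0.01451 = 0.007271 mol.
Φ = 0.004932 mol / 0.007271 mol photons = 0.68.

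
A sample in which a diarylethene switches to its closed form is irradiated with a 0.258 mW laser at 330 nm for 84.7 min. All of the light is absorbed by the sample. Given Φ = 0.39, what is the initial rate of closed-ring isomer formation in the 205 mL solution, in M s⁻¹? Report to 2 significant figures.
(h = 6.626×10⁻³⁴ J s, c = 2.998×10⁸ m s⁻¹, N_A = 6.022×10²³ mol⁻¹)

Photon energy at 330 nm: hc/λ = (6.626×10⁻³⁴)(2.998×10⁸)/(330×10⁻⁹) = 6.020×10⁻¹⁹ J.
Energy delivered: (0.258 mW)(5082 s) = 1.311 J.
Photons incident: 1.311 / 6.020×10⁻¹⁹ = 2.178×10¹⁸, i.e. 2.178×10¹⁸/6.022×10²³ = 3.617×10⁻⁶ mol.
Product formed: 0.39 × 3.617×10⁻⁶ = 1.411×10⁻⁶ mol.
Rate: 1.411×10⁻⁶ mol / (5082 s × 0.205 L) = 1.4×10⁻⁹ M s⁻¹.

1.4×10⁻⁹ M s⁻¹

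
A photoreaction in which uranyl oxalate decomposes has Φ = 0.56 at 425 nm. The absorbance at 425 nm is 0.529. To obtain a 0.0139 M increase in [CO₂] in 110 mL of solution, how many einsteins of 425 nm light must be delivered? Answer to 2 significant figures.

Product: (0.0139 M)(0.11 L) = 0.001529 mol.
Photons that must be absorbed: 0.001529 / 0.56 = 0.002730 mol.
Fraction absorbed: 1 − 10^(−0.529) = 0.7042.
Incident photons needed: 0.002730 / 0.7042 = 0.003877 mol.

0.0039 einstein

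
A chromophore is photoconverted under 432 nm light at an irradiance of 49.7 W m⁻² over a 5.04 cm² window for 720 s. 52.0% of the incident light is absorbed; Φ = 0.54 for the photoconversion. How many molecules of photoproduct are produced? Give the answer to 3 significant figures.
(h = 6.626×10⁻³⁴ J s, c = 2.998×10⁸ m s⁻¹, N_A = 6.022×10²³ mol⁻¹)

Photon energy at 432 nm: hc/λ = (6.626×10⁻³⁴)(2.998×10⁸)/(432×10⁻⁹) = 4.598×10⁻¹⁹ J.
Energy delivered: (49.7 W m⁻²)(5.04×10⁻⁴ m²)(720 s) = 18.04 J.
Photons incident: 18.04 / 4.598×10⁻¹⁹ = 3.923×10¹⁹, i.e. 3.923×10¹⁹/6.022×10²³ = 6.514×10⁻⁵ mol.
Photons absorbed: 0.520 × 6.514×10⁻⁵ = 3.387×10⁻⁵ mol.
Product: Φ × n_abs = 0.54 × 3.387×10⁻⁵ = 1.829×10⁻⁵ mol.
As a count: 1.829×10⁻⁵ × 6.022×10²³ = 1.10×10¹⁹.

1.10×10¹⁹ molecules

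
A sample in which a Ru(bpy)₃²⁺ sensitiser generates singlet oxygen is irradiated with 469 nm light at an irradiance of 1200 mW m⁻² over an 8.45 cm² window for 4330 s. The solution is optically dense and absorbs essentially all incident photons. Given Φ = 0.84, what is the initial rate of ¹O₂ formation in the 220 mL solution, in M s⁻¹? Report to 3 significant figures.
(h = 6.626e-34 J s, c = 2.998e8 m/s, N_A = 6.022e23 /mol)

Photon energy at 469 nm: hc/λ = (6.626e-34)(2.998e8)/(469e-9) = 4.236e-19 J.
Energy delivered: (1200 mW m⁻²)(8.45e-4 m²)(4330 s) = 4.391 J.
Photons incident: 4.391 / 4.236e-19 = 1.037e19, i.e. 1.037e19/6.022e23 = 1.722e-5 mol.
Product formed: 0.84 × 1.722e-5 = 1.446e-5 mol.
Rate: 1.446e-5 mol / (4330 s × 0.22 L) = 1.52e-8 M s⁻¹.

1.52e-8 M s⁻¹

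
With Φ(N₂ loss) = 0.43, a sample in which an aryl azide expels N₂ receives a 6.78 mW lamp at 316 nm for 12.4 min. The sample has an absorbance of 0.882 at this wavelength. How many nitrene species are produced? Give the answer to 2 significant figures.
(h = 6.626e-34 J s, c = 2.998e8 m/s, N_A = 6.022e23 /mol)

Photon energy at 316 nm: hc/λ = (6.626e-34)(2.998e8)/(316e-9) = 6.286e-19 J.
Energy delivered: (6.78 mW)(744 s) = 5.044 J.
Photons incident: 5.044 / 6.286e-19 = 8.024e18, i.e. 8.024e18/6.022e23 = 1.332e-5 mol.
Fraction absorbed: 1 − 10^(−0.882) = 0.8688.
Photons absorbed: 0.8688 × 1.332e-5 = 1.157e-5 mol.
Product: Φ × n_abs = 0.43 × 1.157e-5 = 4.975e-6 mol.
As a count: 4.975e-6 × 6.022e23 = 3.0e18.

3.0e18 species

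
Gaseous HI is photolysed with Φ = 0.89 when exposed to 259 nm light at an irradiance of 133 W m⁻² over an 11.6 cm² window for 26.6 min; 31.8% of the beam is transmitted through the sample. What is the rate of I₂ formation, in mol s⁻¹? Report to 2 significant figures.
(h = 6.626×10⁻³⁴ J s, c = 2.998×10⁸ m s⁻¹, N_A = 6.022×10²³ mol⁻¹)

2.0×10⁻⁷ mol s⁻¹

Photon energy at 259 nm: hc/λ = (6.626×10⁻³⁴)(2.998×10⁸)/(259×10⁻⁹) = 7.670×10⁻¹⁹ J.
Energy delivered: (133 W m⁻²)(11.6×10⁻⁴ m²)(1596 s) = 246.2 J.
Photons incident: 246.2 / 7.670×10⁻¹⁹ = 3.210×10²⁰, i.e. 3.210×10²⁰/6.022×10²³ = 5.330×10⁻⁴ mol.
Fraction absorbed: 1 − 31.8/100 = 0.6820.
Photons absorbed: 0.6820 × 5.330×10⁻⁴ = 3.635×10⁻⁴ mol.
Product formed: 0.89 × 3.635×10⁻⁴ = 3.235×10⁻⁴ mol.
Rate: 3.235×10⁻⁴ / 1596 s = 2.0×10⁻⁷ mol s⁻¹.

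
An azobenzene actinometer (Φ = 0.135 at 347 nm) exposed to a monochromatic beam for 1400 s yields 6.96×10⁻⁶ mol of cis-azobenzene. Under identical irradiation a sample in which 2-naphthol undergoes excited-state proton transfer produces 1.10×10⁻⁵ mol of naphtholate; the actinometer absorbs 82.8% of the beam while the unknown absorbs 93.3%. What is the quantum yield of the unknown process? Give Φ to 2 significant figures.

Φ = 0.19

Photons absorbed by the actinometer: 6.96×10⁻⁶ / 0.135 = 5.156×10⁻⁵ mol.
Incident flux: 5.156×10⁻⁵ / 0.828 = 6.227×10⁻⁵ einstein.
Absorbed by unknown: 0.933 × 6.227×10⁻⁵ = 5.810×10⁻⁵ mol.
Φ(unknown) = 1.10×10⁻⁵ / 5.810×10⁻⁵ = 0.19.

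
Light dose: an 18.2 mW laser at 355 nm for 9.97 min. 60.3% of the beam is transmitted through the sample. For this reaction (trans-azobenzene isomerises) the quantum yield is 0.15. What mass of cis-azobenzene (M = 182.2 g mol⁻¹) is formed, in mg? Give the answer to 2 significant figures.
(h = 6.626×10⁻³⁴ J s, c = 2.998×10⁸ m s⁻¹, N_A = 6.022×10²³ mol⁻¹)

0.35 mg

Photon energy at 355 nm: hc/λ = (6.626×10⁻³⁴)(2.998×10⁸)/(355×10⁻⁹) = 5.596×10⁻¹⁹ J.
Energy delivered: (18.2 mW)(598.2 s) = 10.89 J.
Photons incident: 10.89 / 5.596×10⁻¹⁹ = 1.946×10¹⁹, i.e. 1.946×10¹⁹/6.022×10²³ = 3.231×10⁻⁵ mol.
Fraction absorbed: 1 − 60.3/100 = 0.3970.
Photons absorbed: 0.3970 × 3.231×10⁻⁵ = 1.283×10⁻⁵ mol.
Product: Φ × n_abs = 0.15 × 1.283×10⁻⁵ = 1.925×10⁻⁶ mol.
Mass: 1.925×10⁻⁶ × 182.2 = 3.507×10⁻⁴ g = 0.35 mg.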